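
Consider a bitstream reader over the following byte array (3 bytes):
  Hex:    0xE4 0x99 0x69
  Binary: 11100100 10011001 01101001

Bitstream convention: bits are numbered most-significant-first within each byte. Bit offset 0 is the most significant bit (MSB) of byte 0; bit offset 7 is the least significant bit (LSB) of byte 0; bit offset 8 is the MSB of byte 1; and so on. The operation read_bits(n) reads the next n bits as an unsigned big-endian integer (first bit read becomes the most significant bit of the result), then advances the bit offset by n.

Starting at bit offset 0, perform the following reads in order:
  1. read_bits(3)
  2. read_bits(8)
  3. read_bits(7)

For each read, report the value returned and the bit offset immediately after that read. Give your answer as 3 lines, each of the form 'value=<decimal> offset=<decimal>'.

Read 1: bits[0:3] width=3 -> value=7 (bin 111); offset now 3 = byte 0 bit 3; 21 bits remain
Read 2: bits[3:11] width=8 -> value=36 (bin 00100100); offset now 11 = byte 1 bit 3; 13 bits remain
Read 3: bits[11:18] width=7 -> value=101 (bin 1100101); offset now 18 = byte 2 bit 2; 6 bits remain

Answer: value=7 offset=3
value=36 offset=11
value=101 offset=18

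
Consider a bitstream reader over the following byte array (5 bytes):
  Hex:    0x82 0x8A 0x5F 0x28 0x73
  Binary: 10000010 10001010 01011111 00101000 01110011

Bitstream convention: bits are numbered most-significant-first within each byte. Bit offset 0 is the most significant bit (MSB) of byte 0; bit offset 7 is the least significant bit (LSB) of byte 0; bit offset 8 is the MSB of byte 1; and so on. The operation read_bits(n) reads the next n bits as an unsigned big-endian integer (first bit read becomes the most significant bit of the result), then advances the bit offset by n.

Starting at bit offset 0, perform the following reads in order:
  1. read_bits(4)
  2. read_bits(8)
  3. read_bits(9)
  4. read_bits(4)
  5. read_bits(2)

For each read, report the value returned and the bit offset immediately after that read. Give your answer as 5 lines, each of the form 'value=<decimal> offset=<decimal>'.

Read 1: bits[0:4] width=4 -> value=8 (bin 1000); offset now 4 = byte 0 bit 4; 36 bits remain
Read 2: bits[4:12] width=8 -> value=40 (bin 00101000); offset now 12 = byte 1 bit 4; 28 bits remain
Read 3: bits[12:21] width=9 -> value=331 (bin 101001011); offset now 21 = byte 2 bit 5; 19 bits remain
Read 4: bits[21:25] width=4 -> value=14 (bin 1110); offset now 25 = byte 3 bit 1; 15 bits remain
Read 5: bits[25:27] width=2 -> value=1 (bin 01); offset now 27 = byte 3 bit 3; 13 bits remain

Answer: value=8 offset=4
value=40 offset=12
value=331 offset=21
value=14 offset=25
value=1 offset=27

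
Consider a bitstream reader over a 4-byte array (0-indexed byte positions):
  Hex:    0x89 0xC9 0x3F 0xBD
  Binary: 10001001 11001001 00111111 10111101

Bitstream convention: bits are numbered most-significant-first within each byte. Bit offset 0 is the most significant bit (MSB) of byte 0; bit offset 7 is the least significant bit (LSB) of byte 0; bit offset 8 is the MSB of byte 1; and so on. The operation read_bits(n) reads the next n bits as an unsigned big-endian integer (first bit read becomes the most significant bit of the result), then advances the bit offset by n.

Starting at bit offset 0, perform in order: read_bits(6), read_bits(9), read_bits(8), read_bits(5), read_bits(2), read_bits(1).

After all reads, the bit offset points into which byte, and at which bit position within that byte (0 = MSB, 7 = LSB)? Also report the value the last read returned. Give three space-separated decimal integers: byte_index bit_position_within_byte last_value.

Read 1: bits[0:6] width=6 -> value=34 (bin 100010); offset now 6 = byte 0 bit 6; 26 bits remain
Read 2: bits[6:15] width=9 -> value=228 (bin 011100100); offset now 15 = byte 1 bit 7; 17 bits remain
Read 3: bits[15:23] width=8 -> value=159 (bin 10011111); offset now 23 = byte 2 bit 7; 9 bits remain
Read 4: bits[23:28] width=5 -> value=27 (bin 11011); offset now 28 = byte 3 bit 4; 4 bits remain
Read 5: bits[28:30] width=2 -> value=3 (bin 11); offset now 30 = byte 3 bit 6; 2 bits remain
Read 6: bits[30:31] width=1 -> value=0 (bin 0); offset now 31 = byte 3 bit 7; 1 bits remain

Answer: 3 7 0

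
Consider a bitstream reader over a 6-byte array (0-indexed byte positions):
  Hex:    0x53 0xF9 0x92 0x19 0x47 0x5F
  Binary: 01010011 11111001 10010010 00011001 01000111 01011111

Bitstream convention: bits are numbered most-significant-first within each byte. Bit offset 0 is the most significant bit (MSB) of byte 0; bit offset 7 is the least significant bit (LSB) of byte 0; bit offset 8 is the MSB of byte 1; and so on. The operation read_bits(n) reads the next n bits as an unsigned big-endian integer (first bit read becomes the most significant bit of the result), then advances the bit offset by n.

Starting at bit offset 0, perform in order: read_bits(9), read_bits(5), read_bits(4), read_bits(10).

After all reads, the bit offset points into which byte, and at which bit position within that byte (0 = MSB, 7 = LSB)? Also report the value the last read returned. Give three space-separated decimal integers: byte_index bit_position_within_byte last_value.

Read 1: bits[0:9] width=9 -> value=167 (bin 010100111); offset now 9 = byte 1 bit 1; 39 bits remain
Read 2: bits[9:14] width=5 -> value=30 (bin 11110); offset now 14 = byte 1 bit 6; 34 bits remain
Read 3: bits[14:18] width=4 -> value=6 (bin 0110); offset now 18 = byte 2 bit 2; 30 bits remain
Read 4: bits[18:28] width=10 -> value=289 (bin 0100100001); offset now 28 = byte 3 bit 4; 20 bits remain

Answer: 3 4 289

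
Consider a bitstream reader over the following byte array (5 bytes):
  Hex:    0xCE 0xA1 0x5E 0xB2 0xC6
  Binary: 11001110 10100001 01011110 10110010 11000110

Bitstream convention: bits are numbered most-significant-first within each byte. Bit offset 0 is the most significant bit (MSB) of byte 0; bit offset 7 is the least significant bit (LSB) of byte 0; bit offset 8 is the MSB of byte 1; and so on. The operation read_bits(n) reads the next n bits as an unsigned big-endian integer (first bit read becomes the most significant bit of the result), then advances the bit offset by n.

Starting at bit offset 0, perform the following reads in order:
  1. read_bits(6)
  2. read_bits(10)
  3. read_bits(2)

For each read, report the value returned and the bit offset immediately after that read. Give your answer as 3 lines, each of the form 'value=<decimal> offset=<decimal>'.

Answer: value=51 offset=6
value=673 offset=16
value=1 offset=18

Derivation:
Read 1: bits[0:6] width=6 -> value=51 (bin 110011); offset now 6 = byte 0 bit 6; 34 bits remain
Read 2: bits[6:16] width=10 -> value=673 (bin 1010100001); offset now 16 = byte 2 bit 0; 24 bits remain
Read 3: bits[16:18] width=2 -> value=1 (bin 01); offset now 18 = byte 2 bit 2; 22 bits remain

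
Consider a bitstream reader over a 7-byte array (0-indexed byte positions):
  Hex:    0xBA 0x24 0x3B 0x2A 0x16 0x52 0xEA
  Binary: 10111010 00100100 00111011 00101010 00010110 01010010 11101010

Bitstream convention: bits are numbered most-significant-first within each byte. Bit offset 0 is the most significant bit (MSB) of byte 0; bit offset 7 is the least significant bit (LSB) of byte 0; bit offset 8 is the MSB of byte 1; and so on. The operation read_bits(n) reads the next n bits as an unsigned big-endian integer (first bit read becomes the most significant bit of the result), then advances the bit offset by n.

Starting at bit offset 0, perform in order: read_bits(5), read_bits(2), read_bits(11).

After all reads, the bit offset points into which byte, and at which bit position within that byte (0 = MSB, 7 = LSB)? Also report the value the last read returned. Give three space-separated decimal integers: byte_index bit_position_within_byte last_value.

Read 1: bits[0:5] width=5 -> value=23 (bin 10111); offset now 5 = byte 0 bit 5; 51 bits remain
Read 2: bits[5:7] width=2 -> value=1 (bin 01); offset now 7 = byte 0 bit 7; 49 bits remain
Read 3: bits[7:18] width=11 -> value=144 (bin 00010010000); offset now 18 = byte 2 bit 2; 38 bits remain

Answer: 2 2 144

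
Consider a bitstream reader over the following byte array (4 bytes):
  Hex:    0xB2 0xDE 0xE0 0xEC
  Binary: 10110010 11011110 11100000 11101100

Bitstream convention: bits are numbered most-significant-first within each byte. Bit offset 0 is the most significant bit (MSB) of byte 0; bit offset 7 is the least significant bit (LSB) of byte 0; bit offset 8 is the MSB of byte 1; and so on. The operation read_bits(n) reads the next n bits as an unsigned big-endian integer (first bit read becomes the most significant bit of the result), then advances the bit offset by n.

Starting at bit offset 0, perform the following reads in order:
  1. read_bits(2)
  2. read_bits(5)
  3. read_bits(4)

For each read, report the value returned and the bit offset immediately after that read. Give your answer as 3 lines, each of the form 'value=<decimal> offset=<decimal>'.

Answer: value=2 offset=2
value=25 offset=7
value=6 offset=11

Derivation:
Read 1: bits[0:2] width=2 -> value=2 (bin 10); offset now 2 = byte 0 bit 2; 30 bits remain
Read 2: bits[2:7] width=5 -> value=25 (bin 11001); offset now 7 = byte 0 bit 7; 25 bits remain
Read 3: bits[7:11] width=4 -> value=6 (bin 0110); offset now 11 = byte 1 bit 3; 21 bits remain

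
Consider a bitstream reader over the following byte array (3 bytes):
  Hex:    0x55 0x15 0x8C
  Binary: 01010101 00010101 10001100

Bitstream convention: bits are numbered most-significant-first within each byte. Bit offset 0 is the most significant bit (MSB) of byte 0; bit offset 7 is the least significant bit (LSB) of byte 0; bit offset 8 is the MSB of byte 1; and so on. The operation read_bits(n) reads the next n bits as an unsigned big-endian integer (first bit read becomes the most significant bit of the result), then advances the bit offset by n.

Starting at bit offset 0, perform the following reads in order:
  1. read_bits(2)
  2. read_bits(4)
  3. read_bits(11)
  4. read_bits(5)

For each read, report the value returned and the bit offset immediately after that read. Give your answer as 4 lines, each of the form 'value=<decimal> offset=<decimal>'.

Read 1: bits[0:2] width=2 -> value=1 (bin 01); offset now 2 = byte 0 bit 2; 22 bits remain
Read 2: bits[2:6] width=4 -> value=5 (bin 0101); offset now 6 = byte 0 bit 6; 18 bits remain
Read 3: bits[6:17] width=11 -> value=555 (bin 01000101011); offset now 17 = byte 2 bit 1; 7 bits remain
Read 4: bits[17:22] width=5 -> value=3 (bin 00011); offset now 22 = byte 2 bit 6; 2 bits remain

Answer: value=1 offset=2
value=5 offset=6
value=555 offset=17
value=3 offset=22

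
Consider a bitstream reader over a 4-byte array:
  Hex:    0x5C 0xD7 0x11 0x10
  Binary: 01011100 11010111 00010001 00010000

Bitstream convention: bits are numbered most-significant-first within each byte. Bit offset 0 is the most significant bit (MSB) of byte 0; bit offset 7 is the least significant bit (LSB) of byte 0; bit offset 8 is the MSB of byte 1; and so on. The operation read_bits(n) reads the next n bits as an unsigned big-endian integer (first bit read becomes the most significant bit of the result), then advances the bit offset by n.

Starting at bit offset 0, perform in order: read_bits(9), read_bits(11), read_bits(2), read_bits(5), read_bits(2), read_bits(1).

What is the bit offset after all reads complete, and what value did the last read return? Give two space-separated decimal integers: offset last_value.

Read 1: bits[0:9] width=9 -> value=185 (bin 010111001); offset now 9 = byte 1 bit 1; 23 bits remain
Read 2: bits[9:20] width=11 -> value=1393 (bin 10101110001); offset now 20 = byte 2 bit 4; 12 bits remain
Read 3: bits[20:22] width=2 -> value=0 (bin 00); offset now 22 = byte 2 bit 6; 10 bits remain
Read 4: bits[22:27] width=5 -> value=8 (bin 01000); offset now 27 = byte 3 bit 3; 5 bits remain
Read 5: bits[27:29] width=2 -> value=2 (bin 10); offset now 29 = byte 3 bit 5; 3 bits remain
Read 6: bits[29:30] width=1 -> value=0 (bin 0); offset now 30 = byte 3 bit 6; 2 bits remain

Answer: 30 0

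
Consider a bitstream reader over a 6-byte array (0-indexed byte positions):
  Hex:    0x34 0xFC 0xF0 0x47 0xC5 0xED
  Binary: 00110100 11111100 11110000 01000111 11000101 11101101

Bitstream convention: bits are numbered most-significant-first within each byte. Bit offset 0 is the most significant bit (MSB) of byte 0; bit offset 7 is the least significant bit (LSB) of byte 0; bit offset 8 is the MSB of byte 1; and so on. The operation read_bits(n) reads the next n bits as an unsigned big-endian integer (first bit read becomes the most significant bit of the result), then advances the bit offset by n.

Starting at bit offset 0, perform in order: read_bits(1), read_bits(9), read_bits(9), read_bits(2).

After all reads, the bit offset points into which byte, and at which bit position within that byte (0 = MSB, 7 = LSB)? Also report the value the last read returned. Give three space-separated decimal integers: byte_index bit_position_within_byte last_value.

Read 1: bits[0:1] width=1 -> value=0 (bin 0); offset now 1 = byte 0 bit 1; 47 bits remain
Read 2: bits[1:10] width=9 -> value=211 (bin 011010011); offset now 10 = byte 1 bit 2; 38 bits remain
Read 3: bits[10:19] width=9 -> value=487 (bin 111100111); offset now 19 = byte 2 bit 3; 29 bits remain
Read 4: bits[19:21] width=2 -> value=2 (bin 10); offset now 21 = byte 2 bit 5; 27 bits remain

Answer: 2 5 2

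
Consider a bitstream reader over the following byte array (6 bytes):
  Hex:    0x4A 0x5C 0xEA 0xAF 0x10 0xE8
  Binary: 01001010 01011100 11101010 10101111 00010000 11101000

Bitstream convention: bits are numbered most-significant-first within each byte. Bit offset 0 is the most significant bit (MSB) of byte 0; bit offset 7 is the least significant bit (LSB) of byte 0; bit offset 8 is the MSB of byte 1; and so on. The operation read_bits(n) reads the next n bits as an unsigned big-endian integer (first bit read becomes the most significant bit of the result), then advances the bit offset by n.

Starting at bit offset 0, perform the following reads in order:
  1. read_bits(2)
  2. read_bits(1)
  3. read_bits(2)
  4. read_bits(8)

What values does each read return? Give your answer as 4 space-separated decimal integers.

Answer: 1 0 1 75

Derivation:
Read 1: bits[0:2] width=2 -> value=1 (bin 01); offset now 2 = byte 0 bit 2; 46 bits remain
Read 2: bits[2:3] width=1 -> value=0 (bin 0); offset now 3 = byte 0 bit 3; 45 bits remain
Read 3: bits[3:5] width=2 -> value=1 (bin 01); offset now 5 = byte 0 bit 5; 43 bits remain
Read 4: bits[5:13] width=8 -> value=75 (bin 01001011); offset now 13 = byte 1 bit 5; 35 bits remain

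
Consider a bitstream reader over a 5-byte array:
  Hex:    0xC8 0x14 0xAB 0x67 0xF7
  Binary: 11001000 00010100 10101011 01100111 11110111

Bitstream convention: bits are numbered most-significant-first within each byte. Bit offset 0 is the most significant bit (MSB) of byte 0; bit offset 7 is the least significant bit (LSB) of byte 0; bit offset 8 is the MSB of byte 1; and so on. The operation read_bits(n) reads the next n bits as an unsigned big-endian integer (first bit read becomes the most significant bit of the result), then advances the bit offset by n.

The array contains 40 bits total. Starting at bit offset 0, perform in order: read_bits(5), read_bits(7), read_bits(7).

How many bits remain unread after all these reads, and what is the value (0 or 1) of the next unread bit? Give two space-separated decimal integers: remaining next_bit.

Answer: 21 0

Derivation:
Read 1: bits[0:5] width=5 -> value=25 (bin 11001); offset now 5 = byte 0 bit 5; 35 bits remain
Read 2: bits[5:12] width=7 -> value=1 (bin 0000001); offset now 12 = byte 1 bit 4; 28 bits remain
Read 3: bits[12:19] width=7 -> value=37 (bin 0100101); offset now 19 = byte 2 bit 3; 21 bits remain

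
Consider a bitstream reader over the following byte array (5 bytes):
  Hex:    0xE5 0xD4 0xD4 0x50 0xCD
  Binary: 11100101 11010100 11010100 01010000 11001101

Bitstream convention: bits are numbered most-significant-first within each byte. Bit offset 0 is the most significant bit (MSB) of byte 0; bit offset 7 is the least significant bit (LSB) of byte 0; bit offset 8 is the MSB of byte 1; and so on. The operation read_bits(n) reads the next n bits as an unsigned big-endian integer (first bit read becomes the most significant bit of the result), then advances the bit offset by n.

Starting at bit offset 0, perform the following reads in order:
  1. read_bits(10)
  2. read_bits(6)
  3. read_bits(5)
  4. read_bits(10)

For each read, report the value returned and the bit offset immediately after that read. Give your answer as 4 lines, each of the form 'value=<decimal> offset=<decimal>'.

Read 1: bits[0:10] width=10 -> value=919 (bin 1110010111); offset now 10 = byte 1 bit 2; 30 bits remain
Read 2: bits[10:16] width=6 -> value=20 (bin 010100); offset now 16 = byte 2 bit 0; 24 bits remain
Read 3: bits[16:21] width=5 -> value=26 (bin 11010); offset now 21 = byte 2 bit 5; 19 bits remain
Read 4: bits[21:31] width=10 -> value=552 (bin 1000101000); offset now 31 = byte 3 bit 7; 9 bits remain

Answer: value=919 offset=10
value=20 offset=16
value=26 offset=21
value=552 offset=31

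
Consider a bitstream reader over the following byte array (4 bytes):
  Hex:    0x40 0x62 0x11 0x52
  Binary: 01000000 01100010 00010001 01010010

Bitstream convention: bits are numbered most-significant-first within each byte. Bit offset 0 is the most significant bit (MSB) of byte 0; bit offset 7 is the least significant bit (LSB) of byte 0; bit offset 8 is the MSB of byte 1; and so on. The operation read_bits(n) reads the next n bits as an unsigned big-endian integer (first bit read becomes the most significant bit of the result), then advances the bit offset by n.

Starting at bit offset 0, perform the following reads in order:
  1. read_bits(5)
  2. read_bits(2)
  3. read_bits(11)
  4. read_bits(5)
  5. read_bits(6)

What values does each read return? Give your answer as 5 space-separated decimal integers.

Read 1: bits[0:5] width=5 -> value=8 (bin 01000); offset now 5 = byte 0 bit 5; 27 bits remain
Read 2: bits[5:7] width=2 -> value=0 (bin 00); offset now 7 = byte 0 bit 7; 25 bits remain
Read 3: bits[7:18] width=11 -> value=392 (bin 00110001000); offset now 18 = byte 2 bit 2; 14 bits remain
Read 4: bits[18:23] width=5 -> value=8 (bin 01000); offset now 23 = byte 2 bit 7; 9 bits remain
Read 5: bits[23:29] width=6 -> value=42 (bin 101010); offset now 29 = byte 3 bit 5; 3 bits remain

Answer: 8 0 392 8 42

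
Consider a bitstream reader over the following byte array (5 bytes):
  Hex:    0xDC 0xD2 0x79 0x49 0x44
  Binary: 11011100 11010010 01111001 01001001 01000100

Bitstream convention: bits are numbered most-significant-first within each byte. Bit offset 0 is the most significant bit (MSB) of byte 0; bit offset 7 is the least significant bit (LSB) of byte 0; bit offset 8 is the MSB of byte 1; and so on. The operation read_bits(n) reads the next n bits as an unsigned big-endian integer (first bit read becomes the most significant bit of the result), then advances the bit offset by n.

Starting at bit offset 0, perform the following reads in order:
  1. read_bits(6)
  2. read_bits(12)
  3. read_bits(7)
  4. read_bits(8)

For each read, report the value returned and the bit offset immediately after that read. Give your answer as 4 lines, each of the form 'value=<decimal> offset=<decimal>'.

Read 1: bits[0:6] width=6 -> value=55 (bin 110111); offset now 6 = byte 0 bit 6; 34 bits remain
Read 2: bits[6:18] width=12 -> value=841 (bin 001101001001); offset now 18 = byte 2 bit 2; 22 bits remain
Read 3: bits[18:25] width=7 -> value=114 (bin 1110010); offset now 25 = byte 3 bit 1; 15 bits remain
Read 4: bits[25:33] width=8 -> value=146 (bin 10010010); offset now 33 = byte 4 bit 1; 7 bits remain

Answer: value=55 offset=6
value=841 offset=18
value=114 offset=25
value=146 offset=33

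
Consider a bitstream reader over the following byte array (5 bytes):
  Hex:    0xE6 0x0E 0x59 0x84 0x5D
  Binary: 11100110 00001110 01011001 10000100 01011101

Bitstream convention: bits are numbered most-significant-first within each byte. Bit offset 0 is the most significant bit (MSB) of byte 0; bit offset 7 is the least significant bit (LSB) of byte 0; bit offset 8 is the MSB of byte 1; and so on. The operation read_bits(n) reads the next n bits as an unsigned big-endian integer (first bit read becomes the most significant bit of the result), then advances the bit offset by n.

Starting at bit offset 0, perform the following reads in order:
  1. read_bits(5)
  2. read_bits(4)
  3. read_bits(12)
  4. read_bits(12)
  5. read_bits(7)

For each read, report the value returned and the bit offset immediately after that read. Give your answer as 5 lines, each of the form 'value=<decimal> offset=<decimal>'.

Read 1: bits[0:5] width=5 -> value=28 (bin 11100); offset now 5 = byte 0 bit 5; 35 bits remain
Read 2: bits[5:9] width=4 -> value=12 (bin 1100); offset now 9 = byte 1 bit 1; 31 bits remain
Read 3: bits[9:21] width=12 -> value=459 (bin 000111001011); offset now 21 = byte 2 bit 5; 19 bits remain
Read 4: bits[21:33] width=12 -> value=776 (bin 001100001000); offset now 33 = byte 4 bit 1; 7 bits remain
Read 5: bits[33:40] width=7 -> value=93 (bin 1011101); offset now 40 = byte 5 bit 0; 0 bits remain

Answer: value=28 offset=5
value=12 offset=9
value=459 offset=21
value=776 offset=33
value=93 offset=40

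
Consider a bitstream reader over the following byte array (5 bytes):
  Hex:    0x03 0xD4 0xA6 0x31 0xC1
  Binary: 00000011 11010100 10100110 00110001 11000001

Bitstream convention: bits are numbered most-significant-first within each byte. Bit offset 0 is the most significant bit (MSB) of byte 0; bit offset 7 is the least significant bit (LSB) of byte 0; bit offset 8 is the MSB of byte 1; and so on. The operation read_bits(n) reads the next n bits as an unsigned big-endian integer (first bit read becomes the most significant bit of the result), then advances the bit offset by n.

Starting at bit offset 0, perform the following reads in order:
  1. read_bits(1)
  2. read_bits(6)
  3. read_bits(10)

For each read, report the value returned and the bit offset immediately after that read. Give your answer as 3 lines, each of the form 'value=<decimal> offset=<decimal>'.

Answer: value=0 offset=1
value=1 offset=7
value=937 offset=17

Derivation:
Read 1: bits[0:1] width=1 -> value=0 (bin 0); offset now 1 = byte 0 bit 1; 39 bits remain
Read 2: bits[1:7] width=6 -> value=1 (bin 000001); offset now 7 = byte 0 bit 7; 33 bits remain
Read 3: bits[7:17] width=10 -> value=937 (bin 1110101001); offset now 17 = byte 2 bit 1; 23 bits remain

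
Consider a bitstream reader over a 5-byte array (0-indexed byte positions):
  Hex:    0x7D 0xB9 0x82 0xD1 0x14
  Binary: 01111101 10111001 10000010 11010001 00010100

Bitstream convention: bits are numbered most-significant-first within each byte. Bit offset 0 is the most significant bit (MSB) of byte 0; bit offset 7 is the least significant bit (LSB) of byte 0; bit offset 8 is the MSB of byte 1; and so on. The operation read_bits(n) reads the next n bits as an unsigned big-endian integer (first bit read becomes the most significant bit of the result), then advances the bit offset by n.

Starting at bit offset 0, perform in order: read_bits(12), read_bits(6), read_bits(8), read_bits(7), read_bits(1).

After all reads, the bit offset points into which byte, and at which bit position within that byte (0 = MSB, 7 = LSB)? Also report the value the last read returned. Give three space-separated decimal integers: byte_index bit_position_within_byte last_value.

Read 1: bits[0:12] width=12 -> value=2011 (bin 011111011011); offset now 12 = byte 1 bit 4; 28 bits remain
Read 2: bits[12:18] width=6 -> value=38 (bin 100110); offset now 18 = byte 2 bit 2; 22 bits remain
Read 3: bits[18:26] width=8 -> value=11 (bin 00001011); offset now 26 = byte 3 bit 2; 14 bits remain
Read 4: bits[26:33] width=7 -> value=34 (bin 0100010); offset now 33 = byte 4 bit 1; 7 bits remain
Read 5: bits[33:34] width=1 -> value=0 (bin 0); offset now 34 = byte 4 bit 2; 6 bits remain

Answer: 4 2 0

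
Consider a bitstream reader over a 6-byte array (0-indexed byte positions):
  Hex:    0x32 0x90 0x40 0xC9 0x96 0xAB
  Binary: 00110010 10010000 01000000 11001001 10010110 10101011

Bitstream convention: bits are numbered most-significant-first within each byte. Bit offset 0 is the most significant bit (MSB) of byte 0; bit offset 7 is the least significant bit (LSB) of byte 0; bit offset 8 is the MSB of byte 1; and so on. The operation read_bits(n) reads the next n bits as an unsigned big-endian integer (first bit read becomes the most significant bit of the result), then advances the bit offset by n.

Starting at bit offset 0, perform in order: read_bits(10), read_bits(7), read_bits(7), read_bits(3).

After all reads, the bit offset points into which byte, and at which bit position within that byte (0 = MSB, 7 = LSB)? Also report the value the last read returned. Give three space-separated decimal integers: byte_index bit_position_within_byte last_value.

Read 1: bits[0:10] width=10 -> value=202 (bin 0011001010); offset now 10 = byte 1 bit 2; 38 bits remain
Read 2: bits[10:17] width=7 -> value=32 (bin 0100000); offset now 17 = byte 2 bit 1; 31 bits remain
Read 3: bits[17:24] width=7 -> value=64 (bin 1000000); offset now 24 = byte 3 bit 0; 24 bits remain
Read 4: bits[24:27] width=3 -> value=6 (bin 110); offset now 27 = byte 3 bit 3; 21 bits remain

Answer: 3 3 6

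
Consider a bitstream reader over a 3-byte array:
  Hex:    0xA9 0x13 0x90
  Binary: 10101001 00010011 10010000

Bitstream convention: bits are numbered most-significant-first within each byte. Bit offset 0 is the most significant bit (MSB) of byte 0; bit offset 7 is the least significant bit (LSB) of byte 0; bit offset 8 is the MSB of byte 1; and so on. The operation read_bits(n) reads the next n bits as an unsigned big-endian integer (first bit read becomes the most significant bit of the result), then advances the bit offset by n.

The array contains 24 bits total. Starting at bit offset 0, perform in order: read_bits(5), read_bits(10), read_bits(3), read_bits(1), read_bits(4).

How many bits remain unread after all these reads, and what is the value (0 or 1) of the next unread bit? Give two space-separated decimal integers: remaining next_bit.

Read 1: bits[0:5] width=5 -> value=21 (bin 10101); offset now 5 = byte 0 bit 5; 19 bits remain
Read 2: bits[5:15] width=10 -> value=137 (bin 0010001001); offset now 15 = byte 1 bit 7; 9 bits remain
Read 3: bits[15:18] width=3 -> value=6 (bin 110); offset now 18 = byte 2 bit 2; 6 bits remain
Read 4: bits[18:19] width=1 -> value=0 (bin 0); offset now 19 = byte 2 bit 3; 5 bits remain
Read 5: bits[19:23] width=4 -> value=8 (bin 1000); offset now 23 = byte 2 bit 7; 1 bits remain

Answer: 1 0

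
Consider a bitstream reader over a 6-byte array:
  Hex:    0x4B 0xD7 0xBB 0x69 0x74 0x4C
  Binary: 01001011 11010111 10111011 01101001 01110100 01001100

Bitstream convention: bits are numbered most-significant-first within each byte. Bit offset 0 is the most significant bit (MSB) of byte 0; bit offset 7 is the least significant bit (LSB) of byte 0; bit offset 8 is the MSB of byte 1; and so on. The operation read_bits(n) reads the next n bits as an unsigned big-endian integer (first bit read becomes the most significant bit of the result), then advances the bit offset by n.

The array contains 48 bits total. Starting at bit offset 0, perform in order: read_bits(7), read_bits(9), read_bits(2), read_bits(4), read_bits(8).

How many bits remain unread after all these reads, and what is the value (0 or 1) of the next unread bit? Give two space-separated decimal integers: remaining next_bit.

Answer: 18 0

Derivation:
Read 1: bits[0:7] width=7 -> value=37 (bin 0100101); offset now 7 = byte 0 bit 7; 41 bits remain
Read 2: bits[7:16] width=9 -> value=471 (bin 111010111); offset now 16 = byte 2 bit 0; 32 bits remain
Read 3: bits[16:18] width=2 -> value=2 (bin 10); offset now 18 = byte 2 bit 2; 30 bits remain
Read 4: bits[18:22] width=4 -> value=14 (bin 1110); offset now 22 = byte 2 bit 6; 26 bits remain
Read 5: bits[22:30] width=8 -> value=218 (bin 11011010); offset now 30 = byte 3 bit 6; 18 bits remain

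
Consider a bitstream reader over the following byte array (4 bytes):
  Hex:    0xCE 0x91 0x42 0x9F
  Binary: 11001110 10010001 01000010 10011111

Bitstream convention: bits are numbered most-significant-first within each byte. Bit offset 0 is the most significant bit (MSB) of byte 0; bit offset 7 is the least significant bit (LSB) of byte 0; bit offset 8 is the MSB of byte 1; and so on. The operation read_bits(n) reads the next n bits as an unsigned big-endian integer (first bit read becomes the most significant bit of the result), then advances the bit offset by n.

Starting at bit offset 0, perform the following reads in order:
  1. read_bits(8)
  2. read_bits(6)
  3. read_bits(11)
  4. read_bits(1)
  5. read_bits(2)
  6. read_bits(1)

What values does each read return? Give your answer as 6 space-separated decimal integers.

Answer: 206 36 645 0 1 1

Derivation:
Read 1: bits[0:8] width=8 -> value=206 (bin 11001110); offset now 8 = byte 1 bit 0; 24 bits remain
Read 2: bits[8:14] width=6 -> value=36 (bin 100100); offset now 14 = byte 1 bit 6; 18 bits remain
Read 3: bits[14:25] width=11 -> value=645 (bin 01010000101); offset now 25 = byte 3 bit 1; 7 bits remain
Read 4: bits[25:26] width=1 -> value=0 (bin 0); offset now 26 = byte 3 bit 2; 6 bits remain
Read 5: bits[26:28] width=2 -> value=1 (bin 01); offset now 28 = byte 3 bit 4; 4 bits remain
Read 6: bits[28:29] width=1 -> value=1 (bin 1); offset now 29 = byte 3 bit 5; 3 bits remain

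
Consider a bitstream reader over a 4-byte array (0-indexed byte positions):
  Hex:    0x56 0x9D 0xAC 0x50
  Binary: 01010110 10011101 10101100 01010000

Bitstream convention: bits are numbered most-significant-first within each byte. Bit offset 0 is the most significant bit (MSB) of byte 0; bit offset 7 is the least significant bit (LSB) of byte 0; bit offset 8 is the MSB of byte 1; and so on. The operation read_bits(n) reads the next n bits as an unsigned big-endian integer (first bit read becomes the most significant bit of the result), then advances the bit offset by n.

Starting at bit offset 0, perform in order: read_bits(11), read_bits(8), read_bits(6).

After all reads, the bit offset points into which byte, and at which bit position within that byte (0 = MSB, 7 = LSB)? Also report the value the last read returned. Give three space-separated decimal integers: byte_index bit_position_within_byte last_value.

Read 1: bits[0:11] width=11 -> value=692 (bin 01010110100); offset now 11 = byte 1 bit 3; 21 bits remain
Read 2: bits[11:19] width=8 -> value=237 (bin 11101101); offset now 19 = byte 2 bit 3; 13 bits remain
Read 3: bits[19:25] width=6 -> value=24 (bin 011000); offset now 25 = byte 3 bit 1; 7 bits remain

Answer: 3 1 24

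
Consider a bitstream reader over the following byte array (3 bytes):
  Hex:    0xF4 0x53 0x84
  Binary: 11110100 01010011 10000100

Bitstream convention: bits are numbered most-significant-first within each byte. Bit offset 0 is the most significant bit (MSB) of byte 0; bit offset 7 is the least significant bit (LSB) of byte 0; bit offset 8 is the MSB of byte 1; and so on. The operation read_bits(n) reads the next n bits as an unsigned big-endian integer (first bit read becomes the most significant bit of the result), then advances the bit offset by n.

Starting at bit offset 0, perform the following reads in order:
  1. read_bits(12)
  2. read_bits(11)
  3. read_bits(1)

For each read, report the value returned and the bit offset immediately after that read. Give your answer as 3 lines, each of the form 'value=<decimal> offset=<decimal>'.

Read 1: bits[0:12] width=12 -> value=3909 (bin 111101000101); offset now 12 = byte 1 bit 4; 12 bits remain
Read 2: bits[12:23] width=11 -> value=450 (bin 00111000010); offset now 23 = byte 2 bit 7; 1 bits remain
Read 3: bits[23:24] width=1 -> value=0 (bin 0); offset now 24 = byte 3 bit 0; 0 bits remain

Answer: value=3909 offset=12
value=450 offset=23
value=0 offset=24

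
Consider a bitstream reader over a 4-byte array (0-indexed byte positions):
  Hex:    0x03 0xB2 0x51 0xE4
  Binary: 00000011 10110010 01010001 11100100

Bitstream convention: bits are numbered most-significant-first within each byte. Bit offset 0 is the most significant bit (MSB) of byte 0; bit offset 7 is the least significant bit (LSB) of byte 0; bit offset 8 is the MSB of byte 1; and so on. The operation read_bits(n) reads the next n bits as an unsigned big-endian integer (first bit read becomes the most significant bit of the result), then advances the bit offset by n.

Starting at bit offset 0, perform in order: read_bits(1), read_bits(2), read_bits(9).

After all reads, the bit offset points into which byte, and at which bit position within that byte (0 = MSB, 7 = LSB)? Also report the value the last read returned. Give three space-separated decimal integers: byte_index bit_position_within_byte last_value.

Read 1: bits[0:1] width=1 -> value=0 (bin 0); offset now 1 = byte 0 bit 1; 31 bits remain
Read 2: bits[1:3] width=2 -> value=0 (bin 00); offset now 3 = byte 0 bit 3; 29 bits remain
Read 3: bits[3:12] width=9 -> value=59 (bin 000111011); offset now 12 = byte 1 bit 4; 20 bits remain

Answer: 1 4 59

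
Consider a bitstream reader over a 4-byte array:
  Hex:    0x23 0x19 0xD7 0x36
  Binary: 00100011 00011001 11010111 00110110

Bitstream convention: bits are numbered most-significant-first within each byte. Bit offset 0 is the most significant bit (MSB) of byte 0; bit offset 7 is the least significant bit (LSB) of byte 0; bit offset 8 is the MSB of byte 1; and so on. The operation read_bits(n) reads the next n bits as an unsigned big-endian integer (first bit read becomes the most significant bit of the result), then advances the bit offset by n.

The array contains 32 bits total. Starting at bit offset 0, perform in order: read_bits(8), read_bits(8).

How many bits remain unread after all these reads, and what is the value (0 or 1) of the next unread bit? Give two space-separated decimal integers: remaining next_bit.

Read 1: bits[0:8] width=8 -> value=35 (bin 00100011); offset now 8 = byte 1 bit 0; 24 bits remain
Read 2: bits[8:16] width=8 -> value=25 (bin 00011001); offset now 16 = byte 2 bit 0; 16 bits remain

Answer: 16 1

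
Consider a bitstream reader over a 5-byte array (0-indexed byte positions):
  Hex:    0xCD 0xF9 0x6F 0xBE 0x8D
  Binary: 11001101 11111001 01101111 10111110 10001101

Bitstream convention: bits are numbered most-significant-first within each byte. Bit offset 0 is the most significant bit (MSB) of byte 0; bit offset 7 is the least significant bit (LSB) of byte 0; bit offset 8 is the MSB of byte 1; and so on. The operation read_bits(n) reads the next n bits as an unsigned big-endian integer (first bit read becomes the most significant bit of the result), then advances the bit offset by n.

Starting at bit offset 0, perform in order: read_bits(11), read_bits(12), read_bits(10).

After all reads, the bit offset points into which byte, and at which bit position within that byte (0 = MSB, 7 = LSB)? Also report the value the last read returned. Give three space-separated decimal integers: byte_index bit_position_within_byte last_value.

Answer: 4 1 893

Derivation:
Read 1: bits[0:11] width=11 -> value=1647 (bin 11001101111); offset now 11 = byte 1 bit 3; 29 bits remain
Read 2: bits[11:23] width=12 -> value=3255 (bin 110010110111); offset now 23 = byte 2 bit 7; 17 bits remain
Read 3: bits[23:33] width=10 -> value=893 (bin 1101111101); offset now 33 = byte 4 bit 1; 7 bits remain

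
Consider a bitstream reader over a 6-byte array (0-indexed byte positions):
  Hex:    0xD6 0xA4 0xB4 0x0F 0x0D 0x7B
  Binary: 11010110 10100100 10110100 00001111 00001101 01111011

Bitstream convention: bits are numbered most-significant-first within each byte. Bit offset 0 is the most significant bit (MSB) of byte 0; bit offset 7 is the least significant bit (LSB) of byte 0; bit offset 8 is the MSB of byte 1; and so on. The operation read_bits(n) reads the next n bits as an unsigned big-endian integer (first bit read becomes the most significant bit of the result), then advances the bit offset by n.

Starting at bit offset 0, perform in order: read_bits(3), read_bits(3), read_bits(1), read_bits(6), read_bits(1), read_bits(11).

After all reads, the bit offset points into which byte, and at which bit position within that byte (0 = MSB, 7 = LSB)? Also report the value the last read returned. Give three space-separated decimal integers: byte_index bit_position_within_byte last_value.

Answer: 3 1 360

Derivation:
Read 1: bits[0:3] width=3 -> value=6 (bin 110); offset now 3 = byte 0 bit 3; 45 bits remain
Read 2: bits[3:6] width=3 -> value=5 (bin 101); offset now 6 = byte 0 bit 6; 42 bits remain
Read 3: bits[6:7] width=1 -> value=1 (bin 1); offset now 7 = byte 0 bit 7; 41 bits remain
Read 4: bits[7:13] width=6 -> value=20 (bin 010100); offset now 13 = byte 1 bit 5; 35 bits remain
Read 5: bits[13:14] width=1 -> value=1 (bin 1); offset now 14 = byte 1 bit 6; 34 bits remain
Read 6: bits[14:25] width=11 -> value=360 (bin 00101101000); offset now 25 = byte 3 bit 1; 23 bits remain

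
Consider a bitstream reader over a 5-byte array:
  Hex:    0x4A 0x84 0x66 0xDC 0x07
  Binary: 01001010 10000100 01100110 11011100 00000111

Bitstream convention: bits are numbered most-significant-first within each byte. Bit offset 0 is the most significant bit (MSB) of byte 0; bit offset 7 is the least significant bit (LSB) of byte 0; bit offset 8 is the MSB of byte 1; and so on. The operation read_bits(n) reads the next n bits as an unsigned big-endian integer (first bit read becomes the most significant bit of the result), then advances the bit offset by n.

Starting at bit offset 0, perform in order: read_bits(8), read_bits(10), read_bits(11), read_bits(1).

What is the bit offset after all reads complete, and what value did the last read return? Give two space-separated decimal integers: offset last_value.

Read 1: bits[0:8] width=8 -> value=74 (bin 01001010); offset now 8 = byte 1 bit 0; 32 bits remain
Read 2: bits[8:18] width=10 -> value=529 (bin 1000010001); offset now 18 = byte 2 bit 2; 22 bits remain
Read 3: bits[18:29] width=11 -> value=1243 (bin 10011011011); offset now 29 = byte 3 bit 5; 11 bits remain
Read 4: bits[29:30] width=1 -> value=1 (bin 1); offset now 30 = byte 3 bit 6; 10 bits remain

Answer: 30 1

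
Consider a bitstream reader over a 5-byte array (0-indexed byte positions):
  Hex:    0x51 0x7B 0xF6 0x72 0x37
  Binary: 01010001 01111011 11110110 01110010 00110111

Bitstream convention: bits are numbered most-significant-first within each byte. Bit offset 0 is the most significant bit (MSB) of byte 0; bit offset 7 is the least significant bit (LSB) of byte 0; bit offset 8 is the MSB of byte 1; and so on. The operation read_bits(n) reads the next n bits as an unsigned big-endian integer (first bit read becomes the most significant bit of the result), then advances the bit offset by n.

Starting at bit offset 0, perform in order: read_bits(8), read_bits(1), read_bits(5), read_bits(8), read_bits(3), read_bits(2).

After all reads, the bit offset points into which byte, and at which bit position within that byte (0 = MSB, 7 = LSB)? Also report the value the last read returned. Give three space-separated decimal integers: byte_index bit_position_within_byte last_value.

Read 1: bits[0:8] width=8 -> value=81 (bin 01010001); offset now 8 = byte 1 bit 0; 32 bits remain
Read 2: bits[8:9] width=1 -> value=0 (bin 0); offset now 9 = byte 1 bit 1; 31 bits remain
Read 3: bits[9:14] width=5 -> value=30 (bin 11110); offset now 14 = byte 1 bit 6; 26 bits remain
Read 4: bits[14:22] width=8 -> value=253 (bin 11111101); offset now 22 = byte 2 bit 6; 18 bits remain
Read 5: bits[22:25] width=3 -> value=4 (bin 100); offset now 25 = byte 3 bit 1; 15 bits remain
Read 6: bits[25:27] width=2 -> value=3 (bin 11); offset now 27 = byte 3 bit 3; 13 bits remain

Answer: 3 3 3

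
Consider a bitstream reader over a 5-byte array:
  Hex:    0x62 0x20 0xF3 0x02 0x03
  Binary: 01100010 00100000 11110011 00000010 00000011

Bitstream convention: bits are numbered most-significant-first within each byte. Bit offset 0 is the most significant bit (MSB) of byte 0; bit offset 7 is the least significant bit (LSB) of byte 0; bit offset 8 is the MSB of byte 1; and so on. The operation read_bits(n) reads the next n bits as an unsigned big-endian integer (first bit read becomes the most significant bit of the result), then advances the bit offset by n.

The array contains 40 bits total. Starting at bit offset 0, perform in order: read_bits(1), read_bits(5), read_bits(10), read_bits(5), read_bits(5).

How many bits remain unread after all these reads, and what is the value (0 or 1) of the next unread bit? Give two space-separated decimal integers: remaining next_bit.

Read 1: bits[0:1] width=1 -> value=0 (bin 0); offset now 1 = byte 0 bit 1; 39 bits remain
Read 2: bits[1:6] width=5 -> value=24 (bin 11000); offset now 6 = byte 0 bit 6; 34 bits remain
Read 3: bits[6:16] width=10 -> value=544 (bin 1000100000); offset now 16 = byte 2 bit 0; 24 bits remain
Read 4: bits[16:21] width=5 -> value=30 (bin 11110); offset now 21 = byte 2 bit 5; 19 bits remain
Read 5: bits[21:26] width=5 -> value=12 (bin 01100); offset now 26 = byte 3 bit 2; 14 bits remain

Answer: 14 0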